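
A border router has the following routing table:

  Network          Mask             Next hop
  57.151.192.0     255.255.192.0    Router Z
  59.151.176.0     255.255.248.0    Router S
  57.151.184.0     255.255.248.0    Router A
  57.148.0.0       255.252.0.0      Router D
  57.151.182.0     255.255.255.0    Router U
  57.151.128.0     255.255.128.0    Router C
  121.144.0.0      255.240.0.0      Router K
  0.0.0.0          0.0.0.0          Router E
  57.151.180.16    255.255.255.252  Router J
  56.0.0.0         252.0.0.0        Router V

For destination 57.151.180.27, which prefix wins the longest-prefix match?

57.151.128.0/17

Entries matching 57.151.180.27:
  0.0.0.0/0 (default, matches everything)
  56.0.0.0/6 (56.0.0.0 - 59.255.255.255)
  57.148.0.0/14 (57.148.0.0 - 57.151.255.255)
  57.151.128.0/17 (57.151.128.0 - 57.151.255.255)
Most specific is 57.151.128.0/17.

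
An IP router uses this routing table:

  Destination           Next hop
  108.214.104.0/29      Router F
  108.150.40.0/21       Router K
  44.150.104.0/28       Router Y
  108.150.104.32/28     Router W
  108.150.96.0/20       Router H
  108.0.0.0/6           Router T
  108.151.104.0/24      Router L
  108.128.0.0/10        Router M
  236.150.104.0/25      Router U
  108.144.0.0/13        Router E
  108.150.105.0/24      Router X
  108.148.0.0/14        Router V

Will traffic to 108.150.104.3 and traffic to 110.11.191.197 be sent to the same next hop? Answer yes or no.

108.150.104.3: longest match 108.150.96.0/20 -> Router H
110.11.191.197: longest match 108.0.0.0/6 -> Router T

no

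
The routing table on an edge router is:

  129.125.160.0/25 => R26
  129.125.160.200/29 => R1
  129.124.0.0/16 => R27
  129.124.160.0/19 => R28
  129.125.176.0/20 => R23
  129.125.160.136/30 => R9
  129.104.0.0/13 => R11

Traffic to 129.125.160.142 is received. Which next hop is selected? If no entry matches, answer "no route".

no route

No entry's prefix contains 129.125.160.142; there is no default route.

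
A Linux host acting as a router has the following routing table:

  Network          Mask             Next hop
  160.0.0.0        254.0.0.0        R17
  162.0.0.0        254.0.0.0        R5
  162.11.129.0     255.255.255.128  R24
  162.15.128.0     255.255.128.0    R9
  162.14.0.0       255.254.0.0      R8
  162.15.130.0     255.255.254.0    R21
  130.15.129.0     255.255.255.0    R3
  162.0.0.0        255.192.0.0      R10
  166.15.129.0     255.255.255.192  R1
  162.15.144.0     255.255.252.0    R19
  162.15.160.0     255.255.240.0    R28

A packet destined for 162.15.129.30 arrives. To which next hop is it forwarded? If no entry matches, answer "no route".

Routes whose prefix contains 162.15.129.30:
  162.0.0.0/7 (162.0.0.0 - 163.255.255.255) -> R5
  162.0.0.0/10 (162.0.0.0 - 162.63.255.255) -> R10
  162.14.0.0/15 (162.14.0.0 - 162.15.255.255) -> R8
  162.15.128.0/17 (162.15.128.0 - 162.15.255.255) -> R9
More-specific entries that do NOT match:
  166.15.129.0/26 (166.15.129.0 - 166.15.129.63) does not contain 162.15.129.30
  162.11.129.0/25 (162.11.129.0 - 162.11.129.127) does not contain 162.15.129.30
  130.15.129.0/24 (130.15.129.0 - 130.15.129.255) does not contain 162.15.129.30
  162.15.130.0/23 (162.15.130.0 - 162.15.131.255) does not contain 162.15.129.30
  162.15.144.0/22 (162.15.144.0 - 162.15.147.255) does not contain 162.15.129.30
  162.15.160.0/20 (162.15.160.0 - 162.15.175.255) does not contain 162.15.129.30
Longest matching prefix is /17 -> next hop R9.

R9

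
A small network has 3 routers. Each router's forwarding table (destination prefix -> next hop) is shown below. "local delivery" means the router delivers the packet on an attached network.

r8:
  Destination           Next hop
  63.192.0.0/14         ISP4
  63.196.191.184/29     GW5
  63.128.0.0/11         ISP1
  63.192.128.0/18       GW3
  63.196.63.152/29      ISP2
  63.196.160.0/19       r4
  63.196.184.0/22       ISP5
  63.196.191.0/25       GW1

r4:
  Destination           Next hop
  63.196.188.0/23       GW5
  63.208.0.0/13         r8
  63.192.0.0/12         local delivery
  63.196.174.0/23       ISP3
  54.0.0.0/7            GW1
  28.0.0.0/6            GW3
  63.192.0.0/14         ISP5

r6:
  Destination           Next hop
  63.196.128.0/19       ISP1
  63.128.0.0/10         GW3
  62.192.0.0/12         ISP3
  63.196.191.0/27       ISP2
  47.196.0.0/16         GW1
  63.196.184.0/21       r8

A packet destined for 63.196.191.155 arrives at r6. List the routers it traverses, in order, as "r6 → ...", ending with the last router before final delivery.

At r6: longest match for 63.196.191.155 is 63.196.184.0/21 -> r8
At r8: longest match for 63.196.191.155 is 63.196.160.0/19 -> r4
At r4: longest match for 63.196.191.155 is 63.192.0.0/12 -> local delivery

r6 → r8 → r4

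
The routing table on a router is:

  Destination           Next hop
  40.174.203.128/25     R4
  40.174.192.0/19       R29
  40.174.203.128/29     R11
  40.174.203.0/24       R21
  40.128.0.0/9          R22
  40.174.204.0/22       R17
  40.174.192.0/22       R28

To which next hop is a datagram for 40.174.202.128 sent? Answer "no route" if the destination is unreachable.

R29

Routes whose prefix contains 40.174.202.128:
  40.128.0.0/9 (40.128.0.0 - 40.255.255.255) -> R22
  40.174.192.0/19 (40.174.192.0 - 40.174.223.255) -> R29
More-specific entries that do NOT match:
  40.174.203.128/29 (40.174.203.128 - 40.174.203.135) does not contain 40.174.202.128
  40.174.203.128/25 (40.174.203.128 - 40.174.203.255) does not contain 40.174.202.128
  40.174.203.0/24 (40.174.203.0 - 40.174.203.255) does not contain 40.174.202.128
  40.174.204.0/22 (40.174.204.0 - 40.174.207.255) does not contain 40.174.202.128
  40.174.192.0/22 (40.174.192.0 - 40.174.195.255) does not contain 40.174.202.128
Longest matching prefix is /19 -> next hop R29.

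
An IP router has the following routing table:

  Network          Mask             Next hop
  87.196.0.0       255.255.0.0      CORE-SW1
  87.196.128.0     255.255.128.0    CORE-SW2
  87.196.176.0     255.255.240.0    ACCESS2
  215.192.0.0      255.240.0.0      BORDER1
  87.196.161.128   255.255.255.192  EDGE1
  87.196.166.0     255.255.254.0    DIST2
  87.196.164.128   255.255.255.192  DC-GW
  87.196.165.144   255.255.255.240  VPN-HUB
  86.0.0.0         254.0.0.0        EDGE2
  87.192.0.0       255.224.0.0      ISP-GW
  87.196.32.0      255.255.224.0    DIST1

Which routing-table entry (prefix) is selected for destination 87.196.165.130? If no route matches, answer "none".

87.196.128.0/17

Entries matching 87.196.165.130:
  86.0.0.0/7 (86.0.0.0 - 87.255.255.255)
  87.192.0.0/11 (87.192.0.0 - 87.223.255.255)
  87.196.0.0/16 (87.196.0.0 - 87.196.255.255)
  87.196.128.0/17 (87.196.128.0 - 87.196.255.255)
Most specific is 87.196.128.0/17.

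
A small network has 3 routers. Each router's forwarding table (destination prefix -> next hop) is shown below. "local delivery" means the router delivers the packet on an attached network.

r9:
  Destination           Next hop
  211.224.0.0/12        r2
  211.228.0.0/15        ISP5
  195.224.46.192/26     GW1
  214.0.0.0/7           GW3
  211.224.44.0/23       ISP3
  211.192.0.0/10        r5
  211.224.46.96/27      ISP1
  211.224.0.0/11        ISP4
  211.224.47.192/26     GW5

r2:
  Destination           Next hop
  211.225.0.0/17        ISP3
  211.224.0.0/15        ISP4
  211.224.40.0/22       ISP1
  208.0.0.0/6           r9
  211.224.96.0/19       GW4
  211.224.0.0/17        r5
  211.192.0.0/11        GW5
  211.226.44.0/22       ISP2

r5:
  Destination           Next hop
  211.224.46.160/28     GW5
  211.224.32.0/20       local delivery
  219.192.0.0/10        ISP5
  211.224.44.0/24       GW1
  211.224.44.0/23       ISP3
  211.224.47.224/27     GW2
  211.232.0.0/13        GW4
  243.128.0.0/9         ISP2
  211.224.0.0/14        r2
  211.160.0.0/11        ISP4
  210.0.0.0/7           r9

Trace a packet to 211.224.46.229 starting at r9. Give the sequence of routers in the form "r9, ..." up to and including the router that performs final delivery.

At r9: longest match for 211.224.46.229 is 211.224.0.0/12 -> r2
At r2: longest match for 211.224.46.229 is 211.224.0.0/17 -> r5
At r5: longest match for 211.224.46.229 is 211.224.32.0/20 -> local delivery

r9, r2, r5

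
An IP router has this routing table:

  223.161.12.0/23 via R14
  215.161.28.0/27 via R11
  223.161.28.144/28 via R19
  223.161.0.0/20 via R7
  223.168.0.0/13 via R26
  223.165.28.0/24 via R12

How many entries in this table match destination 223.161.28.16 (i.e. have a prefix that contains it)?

0

No listed prefix contains 223.161.28.16.
Total matching entries: 0.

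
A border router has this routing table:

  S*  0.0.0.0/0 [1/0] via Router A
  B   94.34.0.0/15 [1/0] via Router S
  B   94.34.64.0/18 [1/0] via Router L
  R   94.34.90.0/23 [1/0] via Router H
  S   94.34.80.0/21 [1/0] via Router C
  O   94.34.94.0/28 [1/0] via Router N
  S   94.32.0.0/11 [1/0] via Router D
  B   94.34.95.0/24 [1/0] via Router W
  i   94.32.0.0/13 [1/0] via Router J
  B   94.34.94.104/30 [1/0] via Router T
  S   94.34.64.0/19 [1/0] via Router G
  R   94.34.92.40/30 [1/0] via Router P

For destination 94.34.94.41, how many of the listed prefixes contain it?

6

Prefixes containing 94.34.94.41:
  0.0.0.0/0 (default, matches everything)
  94.32.0.0/11 (94.32.0.0 - 94.63.255.255)
  94.32.0.0/13 (94.32.0.0 - 94.39.255.255)
  94.34.0.0/15 (94.34.0.0 - 94.35.255.255)
  94.34.64.0/18 (94.34.64.0 - 94.34.127.255)
  94.34.64.0/19 (94.34.64.0 - 94.34.95.255)
Total matching entries: 6.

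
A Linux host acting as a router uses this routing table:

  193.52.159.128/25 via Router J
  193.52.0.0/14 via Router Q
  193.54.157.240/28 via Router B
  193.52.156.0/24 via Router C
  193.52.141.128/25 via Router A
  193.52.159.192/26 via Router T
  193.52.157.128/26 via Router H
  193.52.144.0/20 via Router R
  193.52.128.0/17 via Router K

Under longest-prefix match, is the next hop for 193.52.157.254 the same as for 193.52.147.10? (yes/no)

yes

193.52.157.254: longest match 193.52.144.0/20 -> Router R
193.52.147.10: longest match 193.52.144.0/20 -> Router R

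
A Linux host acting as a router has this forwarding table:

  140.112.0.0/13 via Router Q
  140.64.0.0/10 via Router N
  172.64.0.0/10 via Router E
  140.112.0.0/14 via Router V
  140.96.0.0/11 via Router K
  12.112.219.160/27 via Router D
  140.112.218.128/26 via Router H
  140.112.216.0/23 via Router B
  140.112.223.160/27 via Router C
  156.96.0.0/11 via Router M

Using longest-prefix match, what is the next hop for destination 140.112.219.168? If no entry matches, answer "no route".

Routes whose prefix contains 140.112.219.168:
  140.64.0.0/10 (140.64.0.0 - 140.127.255.255) -> Router N
  140.96.0.0/11 (140.96.0.0 - 140.127.255.255) -> Router K
  140.112.0.0/13 (140.112.0.0 - 140.119.255.255) -> Router Q
  140.112.0.0/14 (140.112.0.0 - 140.115.255.255) -> Router V
More-specific entries that do NOT match:
  12.112.219.160/27 (12.112.219.160 - 12.112.219.191) does not contain 140.112.219.168
  140.112.223.160/27 (140.112.223.160 - 140.112.223.191) does not contain 140.112.219.168
  140.112.218.128/26 (140.112.218.128 - 140.112.218.191) does not contain 140.112.219.168
  140.112.216.0/23 (140.112.216.0 - 140.112.217.255) does not contain 140.112.219.168
Longest matching prefix is /14 -> next hop Router V.

Router V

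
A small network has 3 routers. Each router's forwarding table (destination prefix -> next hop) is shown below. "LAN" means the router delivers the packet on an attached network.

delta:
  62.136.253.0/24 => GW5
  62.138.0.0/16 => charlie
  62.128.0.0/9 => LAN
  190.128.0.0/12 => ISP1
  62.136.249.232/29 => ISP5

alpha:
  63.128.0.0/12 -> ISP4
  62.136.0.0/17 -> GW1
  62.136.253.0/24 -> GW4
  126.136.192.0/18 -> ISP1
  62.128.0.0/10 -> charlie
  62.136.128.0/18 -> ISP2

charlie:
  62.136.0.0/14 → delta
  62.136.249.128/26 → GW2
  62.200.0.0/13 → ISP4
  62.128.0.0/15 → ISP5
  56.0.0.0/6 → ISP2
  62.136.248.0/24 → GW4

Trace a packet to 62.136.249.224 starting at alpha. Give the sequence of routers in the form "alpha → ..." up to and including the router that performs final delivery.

At alpha: longest match for 62.136.249.224 is 62.128.0.0/10 -> charlie
At charlie: longest match for 62.136.249.224 is 62.136.0.0/14 -> delta
At delta: longest match for 62.136.249.224 is 62.128.0.0/9 -> LAN

alpha → charlie → delta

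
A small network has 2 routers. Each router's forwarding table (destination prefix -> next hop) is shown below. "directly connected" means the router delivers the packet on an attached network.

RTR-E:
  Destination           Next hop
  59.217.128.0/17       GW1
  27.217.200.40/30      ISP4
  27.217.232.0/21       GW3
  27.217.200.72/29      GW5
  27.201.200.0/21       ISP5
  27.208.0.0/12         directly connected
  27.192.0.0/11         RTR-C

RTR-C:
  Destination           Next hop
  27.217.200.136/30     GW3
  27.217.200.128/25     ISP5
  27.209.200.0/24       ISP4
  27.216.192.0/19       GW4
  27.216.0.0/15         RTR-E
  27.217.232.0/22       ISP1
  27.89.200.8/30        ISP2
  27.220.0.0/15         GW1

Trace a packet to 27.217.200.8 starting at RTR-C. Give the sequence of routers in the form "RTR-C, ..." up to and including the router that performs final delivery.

RTR-C, RTR-E

At RTR-C: longest match for 27.217.200.8 is 27.216.0.0/15 -> RTR-E
At RTR-E: longest match for 27.217.200.8 is 27.208.0.0/12 -> directly connected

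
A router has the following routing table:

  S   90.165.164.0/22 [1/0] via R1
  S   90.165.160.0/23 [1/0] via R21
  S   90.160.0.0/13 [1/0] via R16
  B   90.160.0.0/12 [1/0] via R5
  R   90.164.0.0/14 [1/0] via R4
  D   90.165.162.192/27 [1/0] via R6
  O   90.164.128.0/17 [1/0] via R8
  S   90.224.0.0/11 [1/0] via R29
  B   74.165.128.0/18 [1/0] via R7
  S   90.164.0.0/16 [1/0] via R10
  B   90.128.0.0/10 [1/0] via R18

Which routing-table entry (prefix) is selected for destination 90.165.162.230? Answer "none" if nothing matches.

90.164.0.0/14

Entries matching 90.165.162.230:
  90.128.0.0/10 (90.128.0.0 - 90.191.255.255)
  90.160.0.0/12 (90.160.0.0 - 90.175.255.255)
  90.160.0.0/13 (90.160.0.0 - 90.167.255.255)
  90.164.0.0/14 (90.164.0.0 - 90.167.255.255)
Most specific is 90.164.0.0/14.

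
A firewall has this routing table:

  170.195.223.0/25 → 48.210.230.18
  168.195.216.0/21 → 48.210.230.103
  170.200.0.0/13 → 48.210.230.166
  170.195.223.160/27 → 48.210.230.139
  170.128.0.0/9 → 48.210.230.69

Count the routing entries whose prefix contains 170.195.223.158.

Prefixes containing 170.195.223.158:
  170.128.0.0/9 (170.128.0.0 - 170.255.255.255)
Total matching entries: 1.

1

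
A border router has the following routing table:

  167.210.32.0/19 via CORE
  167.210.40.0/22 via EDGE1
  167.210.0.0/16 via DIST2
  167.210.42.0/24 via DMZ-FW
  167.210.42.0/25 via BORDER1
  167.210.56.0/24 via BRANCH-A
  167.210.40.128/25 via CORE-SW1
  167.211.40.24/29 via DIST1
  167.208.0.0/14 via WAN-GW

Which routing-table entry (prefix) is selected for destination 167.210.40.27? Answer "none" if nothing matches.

167.210.40.0/22

Entries matching 167.210.40.27:
  167.208.0.0/14 (167.208.0.0 - 167.211.255.255)
  167.210.0.0/16 (167.210.0.0 - 167.210.255.255)
  167.210.32.0/19 (167.210.32.0 - 167.210.63.255)
  167.210.40.0/22 (167.210.40.0 - 167.210.43.255)
Most specific is 167.210.40.0/22.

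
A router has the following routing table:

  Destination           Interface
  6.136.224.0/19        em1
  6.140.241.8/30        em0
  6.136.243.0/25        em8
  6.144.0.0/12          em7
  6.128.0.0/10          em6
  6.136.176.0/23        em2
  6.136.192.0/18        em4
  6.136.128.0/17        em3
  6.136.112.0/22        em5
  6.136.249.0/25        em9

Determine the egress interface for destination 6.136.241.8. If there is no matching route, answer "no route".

em1

Routes whose prefix contains 6.136.241.8:
  6.128.0.0/10 (6.128.0.0 - 6.191.255.255) -> em6
  6.136.128.0/17 (6.136.128.0 - 6.136.255.255) -> em3
  6.136.192.0/18 (6.136.192.0 - 6.136.255.255) -> em4
  6.136.224.0/19 (6.136.224.0 - 6.136.255.255) -> em1
More-specific entries that do NOT match:
  6.140.241.8/30 (6.140.241.8 - 6.140.241.11) does not contain 6.136.241.8
  6.136.243.0/25 (6.136.243.0 - 6.136.243.127) does not contain 6.136.241.8
  6.136.249.0/25 (6.136.249.0 - 6.136.249.127) does not contain 6.136.241.8
  6.136.176.0/23 (6.136.176.0 - 6.136.177.255) does not contain 6.136.241.8
  6.136.112.0/22 (6.136.112.0 - 6.136.115.255) does not contain 6.136.241.8
Longest matching prefix is /19 -> interface em1.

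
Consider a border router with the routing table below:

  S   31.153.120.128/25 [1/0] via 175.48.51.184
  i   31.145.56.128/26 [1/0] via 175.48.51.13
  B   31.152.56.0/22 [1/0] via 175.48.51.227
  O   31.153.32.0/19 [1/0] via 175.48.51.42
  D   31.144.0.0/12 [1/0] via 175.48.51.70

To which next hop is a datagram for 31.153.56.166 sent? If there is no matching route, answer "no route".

Routes whose prefix contains 31.153.56.166:
  31.144.0.0/12 (31.144.0.0 - 31.159.255.255) -> 175.48.51.70
  31.153.32.0/19 (31.153.32.0 - 31.153.63.255) -> 175.48.51.42
More-specific entries that do NOT match:
  31.145.56.128/26 (31.145.56.128 - 31.145.56.191) does not contain 31.153.56.166
  31.153.120.128/25 (31.153.120.128 - 31.153.120.255) does not contain 31.153.56.166
  31.152.56.0/22 (31.152.56.0 - 31.152.59.255) does not contain 31.153.56.166
Longest matching prefix is /19 -> next hop 175.48.51.42.

175.48.51.42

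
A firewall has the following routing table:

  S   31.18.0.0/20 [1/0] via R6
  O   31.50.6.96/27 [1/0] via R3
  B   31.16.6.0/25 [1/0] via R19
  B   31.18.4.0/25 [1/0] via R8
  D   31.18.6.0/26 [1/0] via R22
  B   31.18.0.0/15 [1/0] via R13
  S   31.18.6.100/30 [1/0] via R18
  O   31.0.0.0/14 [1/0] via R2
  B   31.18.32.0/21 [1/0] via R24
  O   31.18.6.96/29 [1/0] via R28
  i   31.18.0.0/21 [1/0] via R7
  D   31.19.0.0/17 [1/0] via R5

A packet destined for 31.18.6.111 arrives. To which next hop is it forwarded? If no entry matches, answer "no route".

Routes whose prefix contains 31.18.6.111:
  31.18.0.0/15 (31.18.0.0 - 31.19.255.255) -> R13
  31.18.0.0/20 (31.18.0.0 - 31.18.15.255) -> R6
  31.18.0.0/21 (31.18.0.0 - 31.18.7.255) -> R7
More-specific entries that do NOT match:
  31.18.6.100/30 (31.18.6.100 - 31.18.6.103) does not contain 31.18.6.111
  31.18.6.96/29 (31.18.6.96 - 31.18.6.103) does not contain 31.18.6.111
  31.50.6.96/27 (31.50.6.96 - 31.50.6.127) does not contain 31.18.6.111
  31.18.6.0/26 (31.18.6.0 - 31.18.6.63) does not contain 31.18.6.111
  31.16.6.0/25 (31.16.6.0 - 31.16.6.127) does not contain 31.18.6.111
  31.18.4.0/25 (31.18.4.0 - 31.18.4.127) does not contain 31.18.6.111
Longest matching prefix is /21 -> next hop R7.

R7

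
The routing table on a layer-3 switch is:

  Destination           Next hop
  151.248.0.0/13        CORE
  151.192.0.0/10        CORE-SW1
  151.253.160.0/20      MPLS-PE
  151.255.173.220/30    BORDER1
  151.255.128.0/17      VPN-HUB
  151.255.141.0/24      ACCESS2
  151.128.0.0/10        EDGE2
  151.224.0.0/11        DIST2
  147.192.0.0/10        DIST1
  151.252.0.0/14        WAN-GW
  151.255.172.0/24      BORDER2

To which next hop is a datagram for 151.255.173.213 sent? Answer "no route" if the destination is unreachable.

Routes whose prefix contains 151.255.173.213:
  151.192.0.0/10 (151.192.0.0 - 151.255.255.255) -> CORE-SW1
  151.224.0.0/11 (151.224.0.0 - 151.255.255.255) -> DIST2
  151.248.0.0/13 (151.248.0.0 - 151.255.255.255) -> CORE
  151.252.0.0/14 (151.252.0.0 - 151.255.255.255) -> WAN-GW
  151.255.128.0/17 (151.255.128.0 - 151.255.255.255) -> VPN-HUB
More-specific entries that do NOT match:
  151.255.173.220/30 (151.255.173.220 - 151.255.173.223) does not contain 151.255.173.213
  151.255.141.0/24 (151.255.141.0 - 151.255.141.255) does not contain 151.255.173.213
  151.255.172.0/24 (151.255.172.0 - 151.255.172.255) does not contain 151.255.173.213
  151.253.160.0/20 (151.253.160.0 - 151.253.175.255) does not contain 151.255.173.213
Longest matching prefix is /17 -> next hop VPN-HUB.

VPN-HUB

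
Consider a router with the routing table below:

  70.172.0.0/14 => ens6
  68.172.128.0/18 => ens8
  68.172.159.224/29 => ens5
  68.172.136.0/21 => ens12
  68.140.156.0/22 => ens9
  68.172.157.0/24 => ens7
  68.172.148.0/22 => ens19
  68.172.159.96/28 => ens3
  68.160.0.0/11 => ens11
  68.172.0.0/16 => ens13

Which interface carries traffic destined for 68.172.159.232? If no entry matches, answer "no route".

ens8

Routes whose prefix contains 68.172.159.232:
  68.160.0.0/11 (68.160.0.0 - 68.191.255.255) -> ens11
  68.172.0.0/16 (68.172.0.0 - 68.172.255.255) -> ens13
  68.172.128.0/18 (68.172.128.0 - 68.172.191.255) -> ens8
More-specific entries that do NOT match:
  68.172.159.224/29 (68.172.159.224 - 68.172.159.231) does not contain 68.172.159.232
  68.172.159.96/28 (68.172.159.96 - 68.172.159.111) does not contain 68.172.159.232
  68.172.157.0/24 (68.172.157.0 - 68.172.157.255) does not contain 68.172.159.232
  68.140.156.0/22 (68.140.156.0 - 68.140.159.255) does not contain 68.172.159.232
  68.172.148.0/22 (68.172.148.0 - 68.172.151.255) does not contain 68.172.159.232
  68.172.136.0/21 (68.172.136.0 - 68.172.143.255) does not contain 68.172.159.232
Longest matching prefix is /18 -> interface ens8.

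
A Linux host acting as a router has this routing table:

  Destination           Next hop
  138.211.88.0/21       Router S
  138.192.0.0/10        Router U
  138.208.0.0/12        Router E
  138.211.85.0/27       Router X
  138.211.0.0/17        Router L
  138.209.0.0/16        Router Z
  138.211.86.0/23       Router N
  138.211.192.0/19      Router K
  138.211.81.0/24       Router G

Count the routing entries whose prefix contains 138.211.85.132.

Prefixes containing 138.211.85.132:
  138.192.0.0/10 (138.192.0.0 - 138.255.255.255)
  138.208.0.0/12 (138.208.0.0 - 138.223.255.255)
  138.211.0.0/17 (138.211.0.0 - 138.211.127.255)
Total matching entries: 3.

3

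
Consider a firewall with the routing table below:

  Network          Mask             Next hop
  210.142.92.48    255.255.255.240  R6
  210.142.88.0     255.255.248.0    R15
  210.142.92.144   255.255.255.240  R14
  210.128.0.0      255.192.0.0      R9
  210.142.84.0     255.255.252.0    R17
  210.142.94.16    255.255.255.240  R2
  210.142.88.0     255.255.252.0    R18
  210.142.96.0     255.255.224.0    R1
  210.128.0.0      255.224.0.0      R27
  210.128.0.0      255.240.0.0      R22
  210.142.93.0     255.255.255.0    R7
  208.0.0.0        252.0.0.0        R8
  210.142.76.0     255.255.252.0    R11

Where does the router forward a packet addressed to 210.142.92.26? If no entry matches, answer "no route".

R15

Routes whose prefix contains 210.142.92.26:
  208.0.0.0/6 (208.0.0.0 - 211.255.255.255) -> R8
  210.128.0.0/10 (210.128.0.0 - 210.191.255.255) -> R9
  210.128.0.0/11 (210.128.0.0 - 210.159.255.255) -> R27
  210.128.0.0/12 (210.128.0.0 - 210.143.255.255) -> R22
  210.142.88.0/21 (210.142.88.0 - 210.142.95.255) -> R15
More-specific entries that do NOT match:
  210.142.92.48/28 (210.142.92.48 - 210.142.92.63) does not contain 210.142.92.26
  210.142.92.144/28 (210.142.92.144 - 210.142.92.159) does not contain 210.142.92.26
  210.142.94.16/28 (210.142.94.16 - 210.142.94.31) does not contain 210.142.92.26
  210.142.93.0/24 (210.142.93.0 - 210.142.93.255) does not contain 210.142.92.26
  210.142.84.0/22 (210.142.84.0 - 210.142.87.255) does not contain 210.142.92.26
  210.142.88.0/22 (210.142.88.0 - 210.142.91.255) does not contain 210.142.92.26
  210.142.76.0/22 (210.142.76.0 - 210.142.79.255) does not contain 210.142.92.26
Longest matching prefix is /21 -> next hop R15.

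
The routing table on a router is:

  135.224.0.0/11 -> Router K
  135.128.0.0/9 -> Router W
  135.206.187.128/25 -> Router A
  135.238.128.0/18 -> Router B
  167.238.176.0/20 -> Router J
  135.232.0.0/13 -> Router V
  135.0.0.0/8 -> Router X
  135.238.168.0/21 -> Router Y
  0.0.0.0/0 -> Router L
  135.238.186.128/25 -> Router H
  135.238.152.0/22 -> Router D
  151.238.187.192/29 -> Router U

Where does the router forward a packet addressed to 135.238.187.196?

Router B

Routes whose prefix contains 135.238.187.196:
  0.0.0.0/0 (default, matches everything) -> Router L
  135.0.0.0/8 (135.0.0.0 - 135.255.255.255) -> Router X
  135.128.0.0/9 (135.128.0.0 - 135.255.255.255) -> Router W
  135.224.0.0/11 (135.224.0.0 - 135.255.255.255) -> Router K
  135.232.0.0/13 (135.232.0.0 - 135.239.255.255) -> Router V
  135.238.128.0/18 (135.238.128.0 - 135.238.191.255) -> Router B
More-specific entries that do NOT match:
  151.238.187.192/29 (151.238.187.192 - 151.238.187.199) does not contain 135.238.187.196
  135.206.187.128/25 (135.206.187.128 - 135.206.187.255) does not contain 135.238.187.196
  135.238.186.128/25 (135.238.186.128 - 135.238.186.255) does not contain 135.238.187.196
  135.238.152.0/22 (135.238.152.0 - 135.238.155.255) does not contain 135.238.187.196
  135.238.168.0/21 (135.238.168.0 - 135.238.175.255) does not contain 135.238.187.196
  167.238.176.0/20 (167.238.176.0 - 167.238.191.255) does not contain 135.238.187.196
Longest matching prefix is /18 -> next hop Router B.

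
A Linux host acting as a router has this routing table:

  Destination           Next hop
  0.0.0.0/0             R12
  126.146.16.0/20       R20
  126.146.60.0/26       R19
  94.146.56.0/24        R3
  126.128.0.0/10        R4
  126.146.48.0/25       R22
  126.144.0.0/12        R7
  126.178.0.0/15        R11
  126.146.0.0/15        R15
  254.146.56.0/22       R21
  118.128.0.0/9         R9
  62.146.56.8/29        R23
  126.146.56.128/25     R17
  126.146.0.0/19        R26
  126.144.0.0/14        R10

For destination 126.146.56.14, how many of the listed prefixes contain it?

Prefixes containing 126.146.56.14:
  0.0.0.0/0 (default, matches everything)
  126.128.0.0/10 (126.128.0.0 - 126.191.255.255)
  126.144.0.0/12 (126.144.0.0 - 126.159.255.255)
  126.144.0.0/14 (126.144.0.0 - 126.147.255.255)
  126.146.0.0/15 (126.146.0.0 - 126.147.255.255)
Total matching entries: 5.

5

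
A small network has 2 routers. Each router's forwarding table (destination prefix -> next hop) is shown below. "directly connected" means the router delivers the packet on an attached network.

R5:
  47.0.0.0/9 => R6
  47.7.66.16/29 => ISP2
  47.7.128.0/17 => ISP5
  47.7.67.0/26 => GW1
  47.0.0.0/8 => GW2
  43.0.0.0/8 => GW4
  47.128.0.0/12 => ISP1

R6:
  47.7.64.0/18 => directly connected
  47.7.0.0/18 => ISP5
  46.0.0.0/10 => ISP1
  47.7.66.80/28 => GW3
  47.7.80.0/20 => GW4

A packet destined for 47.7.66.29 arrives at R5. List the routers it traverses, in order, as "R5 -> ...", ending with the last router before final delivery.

At R5: longest match for 47.7.66.29 is 47.0.0.0/9 -> R6
At R6: longest match for 47.7.66.29 is 47.7.64.0/18 -> directly connected

R5 -> R6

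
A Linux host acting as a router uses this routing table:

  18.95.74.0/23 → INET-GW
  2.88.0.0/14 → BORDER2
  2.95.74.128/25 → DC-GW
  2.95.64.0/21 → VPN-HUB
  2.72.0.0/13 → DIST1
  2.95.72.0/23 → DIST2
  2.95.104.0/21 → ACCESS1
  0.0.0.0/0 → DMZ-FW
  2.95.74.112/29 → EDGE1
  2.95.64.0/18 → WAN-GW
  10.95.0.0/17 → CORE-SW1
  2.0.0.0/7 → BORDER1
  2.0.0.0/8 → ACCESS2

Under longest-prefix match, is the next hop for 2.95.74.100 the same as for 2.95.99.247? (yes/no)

yes

2.95.74.100: longest match 2.95.64.0/18 -> WAN-GW
2.95.99.247: longest match 2.95.64.0/18 -> WAN-GW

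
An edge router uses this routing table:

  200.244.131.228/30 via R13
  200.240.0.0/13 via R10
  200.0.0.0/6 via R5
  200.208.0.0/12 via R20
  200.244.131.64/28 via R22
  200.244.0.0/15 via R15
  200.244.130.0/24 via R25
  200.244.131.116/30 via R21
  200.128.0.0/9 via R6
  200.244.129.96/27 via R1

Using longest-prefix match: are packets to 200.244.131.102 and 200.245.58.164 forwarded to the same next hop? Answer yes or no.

yes

200.244.131.102: longest match 200.244.0.0/15 -> R15
200.245.58.164: longest match 200.244.0.0/15 -> R15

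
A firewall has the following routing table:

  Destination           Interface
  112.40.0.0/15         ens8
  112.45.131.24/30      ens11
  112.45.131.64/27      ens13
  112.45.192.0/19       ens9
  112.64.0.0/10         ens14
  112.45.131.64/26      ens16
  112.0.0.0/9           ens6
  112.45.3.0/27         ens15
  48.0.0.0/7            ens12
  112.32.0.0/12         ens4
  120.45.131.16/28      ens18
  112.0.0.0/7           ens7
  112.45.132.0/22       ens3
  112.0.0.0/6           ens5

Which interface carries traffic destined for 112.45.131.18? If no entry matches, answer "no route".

Routes whose prefix contains 112.45.131.18:
  112.0.0.0/6 (112.0.0.0 - 115.255.255.255) -> ens5
  112.0.0.0/7 (112.0.0.0 - 113.255.255.255) -> ens7
  112.0.0.0/9 (112.0.0.0 - 112.127.255.255) -> ens6
  112.32.0.0/12 (112.32.0.0 - 112.47.255.255) -> ens4
More-specific entries that do NOT match:
  112.45.131.24/30 (112.45.131.24 - 112.45.131.27) does not contain 112.45.131.18
  120.45.131.16/28 (120.45.131.16 - 120.45.131.31) does not contain 112.45.131.18
  112.45.131.64/27 (112.45.131.64 - 112.45.131.95) does not contain 112.45.131.18
  112.45.3.0/27 (112.45.3.0 - 112.45.3.31) does not contain 112.45.131.18
  112.45.131.64/26 (112.45.131.64 - 112.45.131.127) does not contain 112.45.131.18
  112.45.132.0/22 (112.45.132.0 - 112.45.135.255) does not contain 112.45.131.18
  112.45.192.0/19 (112.45.192.0 - 112.45.223.255) does not contain 112.45.131.18
  112.40.0.0/15 (112.40.0.0 - 112.41.255.255) does not contain 112.45.131.18
Longest matching prefix is /12 -> interface ens4.

ens4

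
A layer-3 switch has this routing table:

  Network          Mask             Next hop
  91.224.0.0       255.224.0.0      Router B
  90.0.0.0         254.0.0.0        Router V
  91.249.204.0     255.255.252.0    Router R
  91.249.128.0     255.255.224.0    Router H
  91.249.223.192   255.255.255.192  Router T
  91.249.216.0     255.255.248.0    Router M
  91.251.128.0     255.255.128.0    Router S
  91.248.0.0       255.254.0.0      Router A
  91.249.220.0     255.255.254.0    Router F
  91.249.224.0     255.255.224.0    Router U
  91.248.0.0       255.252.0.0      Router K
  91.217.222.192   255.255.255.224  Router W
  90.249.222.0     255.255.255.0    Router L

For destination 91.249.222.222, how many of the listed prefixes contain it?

Prefixes containing 91.249.222.222:
  90.0.0.0/7 (90.0.0.0 - 91.255.255.255)
  91.224.0.0/11 (91.224.0.0 - 91.255.255.255)
  91.248.0.0/14 (91.248.0.0 - 91.251.255.255)
  91.248.0.0/15 (91.248.0.0 - 91.249.255.255)
  91.249.216.0/21 (91.249.216.0 - 91.249.223.255)
Total matching entries: 5.

5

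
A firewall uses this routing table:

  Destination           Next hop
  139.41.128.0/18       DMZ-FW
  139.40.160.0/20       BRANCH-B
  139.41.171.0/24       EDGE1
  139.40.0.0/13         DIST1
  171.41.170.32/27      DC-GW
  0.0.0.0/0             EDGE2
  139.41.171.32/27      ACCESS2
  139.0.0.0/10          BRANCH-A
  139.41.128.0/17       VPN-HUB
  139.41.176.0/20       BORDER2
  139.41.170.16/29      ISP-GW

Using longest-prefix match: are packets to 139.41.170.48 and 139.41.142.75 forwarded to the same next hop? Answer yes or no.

yes

139.41.170.48: longest match 139.41.128.0/18 -> DMZ-FW
139.41.142.75: longest match 139.41.128.0/18 -> DMZ-FW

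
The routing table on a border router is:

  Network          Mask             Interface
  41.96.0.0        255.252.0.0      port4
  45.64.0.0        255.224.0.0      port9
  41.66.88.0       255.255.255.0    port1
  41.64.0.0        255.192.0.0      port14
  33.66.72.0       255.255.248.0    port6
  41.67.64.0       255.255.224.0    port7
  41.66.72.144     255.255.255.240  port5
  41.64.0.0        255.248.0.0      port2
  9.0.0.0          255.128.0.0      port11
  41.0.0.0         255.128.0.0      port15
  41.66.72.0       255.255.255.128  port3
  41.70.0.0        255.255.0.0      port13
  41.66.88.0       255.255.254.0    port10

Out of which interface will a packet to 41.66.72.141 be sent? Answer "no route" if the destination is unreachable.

Routes whose prefix contains 41.66.72.141:
  41.0.0.0/9 (41.0.0.0 - 41.127.255.255) -> port15
  41.64.0.0/10 (41.64.0.0 - 41.127.255.255) -> port14
  41.64.0.0/13 (41.64.0.0 - 41.71.255.255) -> port2
More-specific entries that do NOT match:
  41.66.72.144/28 (41.66.72.144 - 41.66.72.159) does not contain 41.66.72.141
  41.66.72.0/25 (41.66.72.0 - 41.66.72.127) does not contain 41.66.72.141
  41.66.88.0/24 (41.66.88.0 - 41.66.88.255) does not contain 41.66.72.141
  41.66.88.0/23 (41.66.88.0 - 41.66.89.255) does not contain 41.66.72.141
  33.66.72.0/21 (33.66.72.0 - 33.66.79.255) does not contain 41.66.72.141
  41.67.64.0/19 (41.67.64.0 - 41.67.95.255) does not contain 41.66.72.141
  41.70.0.0/16 (41.70.0.0 - 41.70.255.255) does not contain 41.66.72.141
  41.96.0.0/14 (41.96.0.0 - 41.99.255.255) does not contain 41.66.72.141
Longest matching prefix is /13 -> interface port2.

port2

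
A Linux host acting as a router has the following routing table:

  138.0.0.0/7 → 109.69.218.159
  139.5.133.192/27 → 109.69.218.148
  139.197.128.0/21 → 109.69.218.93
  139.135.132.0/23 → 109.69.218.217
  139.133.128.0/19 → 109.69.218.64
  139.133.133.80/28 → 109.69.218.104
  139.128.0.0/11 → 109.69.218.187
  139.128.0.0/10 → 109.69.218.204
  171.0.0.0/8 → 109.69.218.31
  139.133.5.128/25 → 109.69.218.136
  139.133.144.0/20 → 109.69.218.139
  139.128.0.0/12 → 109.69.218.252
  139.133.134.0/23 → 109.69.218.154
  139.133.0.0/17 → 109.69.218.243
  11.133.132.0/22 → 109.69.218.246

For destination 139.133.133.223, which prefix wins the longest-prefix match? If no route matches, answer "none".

139.133.128.0/19

Entries matching 139.133.133.223:
  138.0.0.0/7 (138.0.0.0 - 139.255.255.255)
  139.128.0.0/10 (139.128.0.0 - 139.191.255.255)
  139.128.0.0/11 (139.128.0.0 - 139.159.255.255)
  139.128.0.0/12 (139.128.0.0 - 139.143.255.255)
  139.133.128.0/19 (139.133.128.0 - 139.133.159.255)
Most specific is 139.133.128.0/19.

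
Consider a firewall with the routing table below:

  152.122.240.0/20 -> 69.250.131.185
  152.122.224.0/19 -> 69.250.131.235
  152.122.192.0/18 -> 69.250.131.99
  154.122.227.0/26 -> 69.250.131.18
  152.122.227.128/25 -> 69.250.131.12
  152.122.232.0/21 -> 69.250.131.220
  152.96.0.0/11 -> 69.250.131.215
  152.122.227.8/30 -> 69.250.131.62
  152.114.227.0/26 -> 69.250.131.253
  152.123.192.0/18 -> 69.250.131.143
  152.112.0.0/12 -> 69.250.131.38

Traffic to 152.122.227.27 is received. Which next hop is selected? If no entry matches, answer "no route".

Routes whose prefix contains 152.122.227.27:
  152.96.0.0/11 (152.96.0.0 - 152.127.255.255) -> 69.250.131.215
  152.112.0.0/12 (152.112.0.0 - 152.127.255.255) -> 69.250.131.38
  152.122.192.0/18 (152.122.192.0 - 152.122.255.255) -> 69.250.131.99
  152.122.224.0/19 (152.122.224.0 - 152.122.255.255) -> 69.250.131.235
More-specific entries that do NOT match:
  152.122.227.8/30 (152.122.227.8 - 152.122.227.11) does not contain 152.122.227.27
  154.122.227.0/26 (154.122.227.0 - 154.122.227.63) does not contain 152.122.227.27
  152.114.227.0/26 (152.114.227.0 - 152.114.227.63) does not contain 152.122.227.27
  152.122.227.128/25 (152.122.227.128 - 152.122.227.255) does not contain 152.122.227.27
  152.122.232.0/21 (152.122.232.0 - 152.122.239.255) does not contain 152.122.227.27
  152.122.240.0/20 (152.122.240.0 - 152.122.255.255) does not contain 152.122.227.27
Longest matching prefix is /19 -> next hop 69.250.131.235.

69.250.131.235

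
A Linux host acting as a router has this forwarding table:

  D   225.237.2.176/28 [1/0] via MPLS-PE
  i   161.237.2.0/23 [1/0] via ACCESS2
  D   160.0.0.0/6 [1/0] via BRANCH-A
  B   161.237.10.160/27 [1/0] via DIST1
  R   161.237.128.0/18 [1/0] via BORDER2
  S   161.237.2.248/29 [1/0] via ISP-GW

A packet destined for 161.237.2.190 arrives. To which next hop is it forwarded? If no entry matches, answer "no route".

ACCESS2

Routes whose prefix contains 161.237.2.190:
  160.0.0.0/6 (160.0.0.0 - 163.255.255.255) -> BRANCH-A
  161.237.2.0/23 (161.237.2.0 - 161.237.3.255) -> ACCESS2
More-specific entries that do NOT match:
  161.237.2.248/29 (161.237.2.248 - 161.237.2.255) does not contain 161.237.2.190
  225.237.2.176/28 (225.237.2.176 - 225.237.2.191) does not contain 161.237.2.190
  161.237.10.160/27 (161.237.10.160 - 161.237.10.191) does not contain 161.237.2.190
Longest matching prefix is /23 -> next hop ACCESS2.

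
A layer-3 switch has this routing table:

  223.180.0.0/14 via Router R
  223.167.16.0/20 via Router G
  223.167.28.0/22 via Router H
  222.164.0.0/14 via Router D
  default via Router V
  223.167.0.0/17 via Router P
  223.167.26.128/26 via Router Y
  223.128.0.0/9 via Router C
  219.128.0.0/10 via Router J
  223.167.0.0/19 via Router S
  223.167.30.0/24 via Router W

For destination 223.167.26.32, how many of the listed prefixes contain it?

5

Prefixes containing 223.167.26.32:
  0.0.0.0/0 (default, matches everything)
  223.128.0.0/9 (223.128.0.0 - 223.255.255.255)
  223.167.0.0/17 (223.167.0.0 - 223.167.127.255)
  223.167.0.0/19 (223.167.0.0 - 223.167.31.255)
  223.167.16.0/20 (223.167.16.0 - 223.167.31.255)
Total matching entries: 5.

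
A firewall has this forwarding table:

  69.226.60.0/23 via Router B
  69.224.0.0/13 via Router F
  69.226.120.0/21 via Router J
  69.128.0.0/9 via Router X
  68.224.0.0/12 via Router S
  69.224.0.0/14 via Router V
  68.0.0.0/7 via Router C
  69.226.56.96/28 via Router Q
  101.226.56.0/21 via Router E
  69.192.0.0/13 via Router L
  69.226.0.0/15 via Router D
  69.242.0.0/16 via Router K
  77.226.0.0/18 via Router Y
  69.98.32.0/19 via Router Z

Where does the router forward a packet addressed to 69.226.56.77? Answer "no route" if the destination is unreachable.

Router D

Routes whose prefix contains 69.226.56.77:
  68.0.0.0/7 (68.0.0.0 - 69.255.255.255) -> Router C
  69.128.0.0/9 (69.128.0.0 - 69.255.255.255) -> Router X
  69.224.0.0/13 (69.224.0.0 - 69.231.255.255) -> Router F
  69.224.0.0/14 (69.224.0.0 - 69.227.255.255) -> Router V
  69.226.0.0/15 (69.226.0.0 - 69.227.255.255) -> Router D
More-specific entries that do NOT match:
  69.226.56.96/28 (69.226.56.96 - 69.226.56.111) does not contain 69.226.56.77
  69.226.60.0/23 (69.226.60.0 - 69.226.61.255) does not contain 69.226.56.77
  69.226.120.0/21 (69.226.120.0 - 69.226.127.255) does not contain 69.226.56.77
  101.226.56.0/21 (101.226.56.0 - 101.226.63.255) does not contain 69.226.56.77
  69.98.32.0/19 (69.98.32.0 - 69.98.63.255) does not contain 69.226.56.77
  77.226.0.0/18 (77.226.0.0 - 77.226.63.255) does not contain 69.226.56.77
  69.242.0.0/16 (69.242.0.0 - 69.242.255.255) does not contain 69.226.56.77
Longest matching prefix is /15 -> next hop Router D.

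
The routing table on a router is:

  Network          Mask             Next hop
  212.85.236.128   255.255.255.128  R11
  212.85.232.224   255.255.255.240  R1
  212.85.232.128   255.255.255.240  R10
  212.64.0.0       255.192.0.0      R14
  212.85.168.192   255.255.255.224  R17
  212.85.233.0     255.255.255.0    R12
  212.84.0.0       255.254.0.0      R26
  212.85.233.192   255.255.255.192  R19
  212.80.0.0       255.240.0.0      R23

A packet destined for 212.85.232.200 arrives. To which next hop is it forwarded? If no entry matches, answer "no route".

Routes whose prefix contains 212.85.232.200:
  212.64.0.0/10 (212.64.0.0 - 212.127.255.255) -> R14
  212.80.0.0/12 (212.80.0.0 - 212.95.255.255) -> R23
  212.84.0.0/15 (212.84.0.0 - 212.85.255.255) -> R26
More-specific entries that do NOT match:
  212.85.232.224/28 (212.85.232.224 - 212.85.232.239) does not contain 212.85.232.200
  212.85.232.128/28 (212.85.232.128 - 212.85.232.143) does not contain 212.85.232.200
  212.85.168.192/27 (212.85.168.192 - 212.85.168.223) does not contain 212.85.232.200
  212.85.233.192/26 (212.85.233.192 - 212.85.233.255) does not contain 212.85.232.200
  212.85.236.128/25 (212.85.236.128 - 212.85.236.255) does not contain 212.85.232.200
  212.85.233.0/24 (212.85.233.0 - 212.85.233.255) does not contain 212.85.232.200
Longest matching prefix is /15 -> next hop R26.

R26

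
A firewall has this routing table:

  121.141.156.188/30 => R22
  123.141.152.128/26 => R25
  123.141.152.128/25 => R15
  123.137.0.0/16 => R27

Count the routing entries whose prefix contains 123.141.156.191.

0

No listed prefix contains 123.141.156.191.
Total matching entries: 0.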